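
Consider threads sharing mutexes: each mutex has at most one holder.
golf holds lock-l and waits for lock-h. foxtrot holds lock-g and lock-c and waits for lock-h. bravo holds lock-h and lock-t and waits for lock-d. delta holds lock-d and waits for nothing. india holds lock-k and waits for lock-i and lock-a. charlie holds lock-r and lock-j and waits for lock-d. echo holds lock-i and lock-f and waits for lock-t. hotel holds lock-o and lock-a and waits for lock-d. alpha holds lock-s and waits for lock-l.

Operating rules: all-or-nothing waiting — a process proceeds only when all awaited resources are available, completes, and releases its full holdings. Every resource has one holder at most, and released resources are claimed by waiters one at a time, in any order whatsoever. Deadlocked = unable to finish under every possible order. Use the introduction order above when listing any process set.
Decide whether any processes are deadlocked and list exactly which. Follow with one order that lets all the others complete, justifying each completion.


The deadlocked set is empty.
Key observation: no waiting chain loops back on itself — every chain ends at a process that waits on nothing, so everyone eventually runs.
A valid finishing order for the others: delta, bravo, golf, hotel, alpha, echo, india, foxtrot, charlie.
Check, step by step:
  delta: no waits; runs immediately, freeing lock-d
  run bravo (all its waits — lock-d — are resolved); releases lock-h and lock-t
  run golf (all its waits — lock-h — are resolved); releases lock-l
  run hotel (all its waits — lock-d — are resolved); releases lock-o and lock-a
  run alpha (all its waits — lock-l — are resolved); releases lock-s
  run echo (all its waits — lock-t — are resolved); releases lock-i and lock-f
  run india (all its waits — lock-i and lock-a — are resolved); releases lock-k
  run foxtrot (all its waits — lock-h — are resolved); releases lock-g and lock-c
  run charlie (all its waits — lock-d — are resolved); releases lock-r and lock-j


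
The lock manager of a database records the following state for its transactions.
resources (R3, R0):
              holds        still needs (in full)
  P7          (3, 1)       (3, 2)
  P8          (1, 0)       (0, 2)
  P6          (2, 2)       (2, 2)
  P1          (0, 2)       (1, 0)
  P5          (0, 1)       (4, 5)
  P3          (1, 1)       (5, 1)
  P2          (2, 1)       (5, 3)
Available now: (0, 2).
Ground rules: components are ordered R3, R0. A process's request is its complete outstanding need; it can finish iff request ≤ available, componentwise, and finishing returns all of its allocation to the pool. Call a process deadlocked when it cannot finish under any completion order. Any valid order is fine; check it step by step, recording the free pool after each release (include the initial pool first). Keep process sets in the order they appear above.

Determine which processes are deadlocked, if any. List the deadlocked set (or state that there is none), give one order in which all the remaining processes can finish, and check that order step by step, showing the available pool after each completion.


Deadlocked: P7, P6, P5, P3 and P2.
Key observation: P8, P1 can finish, but then (1, 4) is all there is, and the blocked group's R3 demands exceed it.
One completion order for the rest: P8, P1. Step-by-step check:
  pool = (0, 2)
  P8 needs (0, 2) <= (0, 2) -> finishes; pool += (1, 0) = (1, 2)
  P1 needs (1, 0) <= (1, 2) -> finishes; pool += (0, 2) = (1, 4)
The stuck group stays short no matter what:
  P7 still needs (3, 2) but only (1, 4) is free — short on R3
  P6 still needs (2, 2) but only (1, 4) is free — short on R3
  P5 still needs (4, 5) but only (1, 4) is free — short on R3 and R0
  P3 still needs (5, 1) but only (1, 4) is free — short on R3
  P2 still needs (5, 3) but only (1, 4) is free — short on R3


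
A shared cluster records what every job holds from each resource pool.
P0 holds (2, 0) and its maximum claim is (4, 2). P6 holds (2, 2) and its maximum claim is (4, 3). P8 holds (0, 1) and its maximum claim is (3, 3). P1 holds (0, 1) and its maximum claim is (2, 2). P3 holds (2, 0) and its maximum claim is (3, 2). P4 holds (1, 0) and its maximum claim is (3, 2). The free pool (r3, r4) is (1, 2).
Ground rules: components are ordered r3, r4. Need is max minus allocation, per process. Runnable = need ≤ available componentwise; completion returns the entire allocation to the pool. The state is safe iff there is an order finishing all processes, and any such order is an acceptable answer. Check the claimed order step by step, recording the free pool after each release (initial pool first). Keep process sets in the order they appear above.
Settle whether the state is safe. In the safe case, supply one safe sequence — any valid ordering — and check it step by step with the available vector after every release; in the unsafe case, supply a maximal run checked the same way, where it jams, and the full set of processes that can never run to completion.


The state is SAFE; one workable sequence: P3, P0, P8, P6, P1, P4.
Key observation: at P3 the run first touches a limit — (1, 2) against (1, 2), exact on a resource it actually requests.
Check, step by step:
  pool = (1, 2)
  P3 needs (1, 2) <= (1, 2) -> finishes; pool += (2, 0) = (3, 2)
  P0 needs (2, 2) <= (3, 2) -> finishes; pool += (2, 0) = (5, 2)
  P8 needs (3, 2) <= (5, 2) -> finishes; pool += (0, 1) = (5, 3)
  P6 needs (2, 1) <= (5, 3) -> finishes; pool += (2, 2) = (7, 5)
  P1 needs (2, 1) <= (7, 5) -> finishes; pool += (0, 1) = (7, 6)
  P4 needs (2, 2) <= (7, 6) -> finishes; pool += (1, 0) = (8, 6)


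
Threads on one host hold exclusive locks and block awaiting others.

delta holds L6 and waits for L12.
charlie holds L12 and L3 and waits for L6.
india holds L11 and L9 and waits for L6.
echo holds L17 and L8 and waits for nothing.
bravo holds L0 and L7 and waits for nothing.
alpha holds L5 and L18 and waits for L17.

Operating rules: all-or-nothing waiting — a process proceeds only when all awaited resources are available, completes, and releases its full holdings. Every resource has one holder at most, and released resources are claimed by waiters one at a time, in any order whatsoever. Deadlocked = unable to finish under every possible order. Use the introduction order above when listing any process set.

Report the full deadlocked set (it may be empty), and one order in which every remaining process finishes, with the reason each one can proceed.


Deadlocked set: delta, charlie and india.
Key observation: along delta -> charlie -> delta, each member waits on what the next one holds — a deadlock; india waits into the deadlock from upstream.
The rest can finish in the order echo, bravo, alpha.
Verifying each step:
  echo waits on nothing -> runs at once and releases L17 and L8
  bravo waits on nothing -> runs at once and releases L0 and L7
  run alpha (all its waits — L17 — are resolved); releases L5 and L18


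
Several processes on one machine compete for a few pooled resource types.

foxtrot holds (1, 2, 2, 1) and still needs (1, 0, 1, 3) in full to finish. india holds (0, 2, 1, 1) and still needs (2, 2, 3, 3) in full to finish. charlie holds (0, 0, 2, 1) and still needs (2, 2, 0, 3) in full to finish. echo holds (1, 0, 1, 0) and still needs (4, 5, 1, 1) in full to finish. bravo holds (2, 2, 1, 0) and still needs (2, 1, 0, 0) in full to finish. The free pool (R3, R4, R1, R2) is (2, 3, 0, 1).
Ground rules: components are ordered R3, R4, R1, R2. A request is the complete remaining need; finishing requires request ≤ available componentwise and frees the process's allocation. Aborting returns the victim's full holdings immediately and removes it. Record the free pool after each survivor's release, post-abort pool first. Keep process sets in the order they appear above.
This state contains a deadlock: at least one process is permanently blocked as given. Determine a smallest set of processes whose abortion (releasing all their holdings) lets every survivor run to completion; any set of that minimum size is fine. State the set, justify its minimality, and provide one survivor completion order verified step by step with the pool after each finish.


Abort foxtrot and charlie.
Key observation: no ordering could ever have run india before the abort of foxtrot and charlie; with (1, 2, 4, 2) back in the pool it fits at step 3.
Minimality, checking each single-abort alternative: foxtrot alone leaves india blocked (short on R2); india alone leaves foxtrot blocked (short on R2); charlie alone leaves foxtrot blocked (short on R2); echo alone leaves foxtrot blocked (short on R2); bravo alone leaves foxtrot blocked (short on R2).
Survivors finish in the order: bravo, echo, india. Verifying each step (pool after the aborts first):
  pool = (3, 5, 4, 3)
  run bravo (needs (2, 1, 0, 0), free (3, 5, 4, 3)); after release of (2, 2, 1, 0) the pool is (5, 7, 5, 3)
  run echo (needs (4, 5, 1, 1), free (5, 7, 5, 3)); after release of (1, 0, 1, 0) the pool is (6, 7, 6, 3)
  run india (needs (2, 2, 3, 3), free (6, 7, 6, 3)); after release of (0, 2, 1, 1) the pool is (6, 9, 7, 4)


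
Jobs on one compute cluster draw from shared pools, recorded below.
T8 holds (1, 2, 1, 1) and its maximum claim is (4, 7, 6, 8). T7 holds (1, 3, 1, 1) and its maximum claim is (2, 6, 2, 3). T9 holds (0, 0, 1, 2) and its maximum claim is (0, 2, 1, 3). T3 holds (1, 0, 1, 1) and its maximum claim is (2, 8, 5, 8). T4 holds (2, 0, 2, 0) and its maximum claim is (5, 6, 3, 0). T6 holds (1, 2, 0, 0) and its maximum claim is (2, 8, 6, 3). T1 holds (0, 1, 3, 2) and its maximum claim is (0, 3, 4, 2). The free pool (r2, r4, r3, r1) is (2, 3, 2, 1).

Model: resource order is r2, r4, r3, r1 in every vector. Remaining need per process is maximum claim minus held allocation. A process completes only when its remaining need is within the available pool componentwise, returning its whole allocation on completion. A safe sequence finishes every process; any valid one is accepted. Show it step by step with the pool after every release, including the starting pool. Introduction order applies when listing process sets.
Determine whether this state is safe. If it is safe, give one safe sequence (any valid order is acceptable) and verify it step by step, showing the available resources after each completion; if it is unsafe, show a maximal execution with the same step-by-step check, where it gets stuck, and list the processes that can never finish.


UNSAFE.
Key observation: once T1, T7, T4, T6, T9 finish, the pool peaks at (6, 9, 9, 6) — and every remaining process still needs more r1 than that.
Going as far as possible: T1, T7, T4, T6, T9; after that, nothing fits. Walking it through:
  pool = (2, 3, 2, 1)
  T1 needs (0, 2, 1, 0) <= (2, 3, 2, 1) -> finishes; pool += (0, 1, 3, 2) = (2, 4, 5, 3)
  T7 needs (1, 3, 1, 2) <= (2, 4, 5, 3) -> finishes; pool += (1, 3, 1, 1) = (3, 7, 6, 4)
  T4 needs (3, 6, 1, 0) <= (3, 7, 6, 4) -> finishes; pool += (2, 0, 2, 0) = (5, 7, 8, 4)
  T6 needs (1, 6, 6, 3) <= (5, 7, 8, 4) -> finishes; pool += (1, 2, 0, 0) = (6, 9, 8, 4)
  T9 needs (0, 2, 0, 1) <= (6, 9, 8, 4) -> finishes; pool += (0, 0, 1, 2) = (6, 9, 9, 6)
  T8 still needs (3, 5, 5, 7) but only (6, 9, 9, 6) is free — short on r1
  T3 still needs (1, 8, 4, 7) but only (6, 9, 9, 6) is free — short on r1
Processes that can never finish: T8 and T3.


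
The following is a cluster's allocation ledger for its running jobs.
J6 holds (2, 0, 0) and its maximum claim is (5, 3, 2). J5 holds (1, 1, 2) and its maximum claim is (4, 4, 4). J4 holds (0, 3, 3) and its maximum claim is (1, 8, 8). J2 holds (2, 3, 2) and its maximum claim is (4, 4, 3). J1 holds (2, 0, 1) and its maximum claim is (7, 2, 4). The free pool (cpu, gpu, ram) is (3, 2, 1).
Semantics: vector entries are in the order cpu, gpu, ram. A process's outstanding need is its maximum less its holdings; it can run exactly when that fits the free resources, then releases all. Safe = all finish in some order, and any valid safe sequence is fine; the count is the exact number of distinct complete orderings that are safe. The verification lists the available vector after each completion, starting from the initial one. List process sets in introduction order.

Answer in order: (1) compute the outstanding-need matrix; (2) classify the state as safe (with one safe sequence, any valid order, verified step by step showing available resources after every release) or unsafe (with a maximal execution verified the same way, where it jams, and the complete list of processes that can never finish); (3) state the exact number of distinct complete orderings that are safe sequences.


(1) Outstanding need per process (order cpu, gpu, ram):
  J6: (3, 3, 2)
  J5: (3, 3, 2)
  J4: (1, 5, 5)
  J2: (2, 1, 1)
  J1: (5, 2, 3)
(2) SAFE — a valid safe sequence is J2, J1, J6, J5, J4.
Key observation: reading the order forward, J2 is the first process whose need (2, 1, 1) meets the free pool (3, 2, 1) exactly on a resource it requests.
Step-by-step check:
  pool = (3, 2, 1)
  J2: need (2, 1, 1) fits (3, 2, 1); releases (2, 3, 2), pool now (5, 5, 3)
  J1: need (5, 2, 3) fits (5, 5, 3); releases (2, 0, 1), pool now (7, 5, 4)
  J6: need (3, 3, 2) fits (7, 5, 4); releases (2, 0, 0), pool now (9, 5, 4)
  J5: need (3, 3, 2) fits (9, 5, 4); releases (1, 1, 2), pool now (10, 6, 6)
  J4: need (1, 5, 5) fits (10, 6, 6); releases (0, 3, 3), pool now (10, 9, 9)
(3) Precisely 12 of the possible complete orderings are safe sequences.


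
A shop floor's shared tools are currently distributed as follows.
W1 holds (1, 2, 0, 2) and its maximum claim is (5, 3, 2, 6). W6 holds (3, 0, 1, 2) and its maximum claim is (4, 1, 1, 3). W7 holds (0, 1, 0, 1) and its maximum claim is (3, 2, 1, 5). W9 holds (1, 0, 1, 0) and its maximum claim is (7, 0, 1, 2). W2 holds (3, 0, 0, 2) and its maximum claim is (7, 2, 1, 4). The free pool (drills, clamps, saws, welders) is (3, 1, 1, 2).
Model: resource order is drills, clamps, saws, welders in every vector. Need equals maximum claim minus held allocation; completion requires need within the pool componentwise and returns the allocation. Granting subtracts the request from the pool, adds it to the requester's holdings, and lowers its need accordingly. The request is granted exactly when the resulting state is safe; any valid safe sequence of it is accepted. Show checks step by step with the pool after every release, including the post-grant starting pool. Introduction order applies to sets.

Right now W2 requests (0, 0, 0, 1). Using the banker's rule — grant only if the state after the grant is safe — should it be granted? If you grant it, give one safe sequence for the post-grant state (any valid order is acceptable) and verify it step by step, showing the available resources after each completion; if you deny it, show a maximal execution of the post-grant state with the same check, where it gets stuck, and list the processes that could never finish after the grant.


DENY. Granting would leave the state unsafe.
Key observation: after W6, W9 the pool peaks at (7, 1, 3, 3), and each blocked process is short somewhere: W1 on welders; W7 on welders; W2 on clamps.
After a pretend grant, a maximal execution: W6, W9 — then nothing else fits. Verifying each step:
  pool = (3, 1, 1, 1)
  run W6 (needs (1, 1, 0, 1), free (3, 1, 1, 1)); after release of (3, 0, 1, 2) the pool is (6, 1, 2, 3)
  run W9 (needs (6, 0, 0, 2), free (6, 1, 2, 3)); after release of (1, 0, 1, 0) the pool is (7, 1, 3, 3)
  blocked: W1 wants (4, 1, 2, 4), pool (7, 1, 3, 3) — not enough welders
  blocked: W7 wants (3, 1, 1, 4), pool (7, 1, 3, 3) — not enough welders
  blocked: W2 wants (4, 2, 1, 1), pool (7, 1, 3, 3) — not enough clamps
Processes that could never finish after the grant: W1, W7 and W2.


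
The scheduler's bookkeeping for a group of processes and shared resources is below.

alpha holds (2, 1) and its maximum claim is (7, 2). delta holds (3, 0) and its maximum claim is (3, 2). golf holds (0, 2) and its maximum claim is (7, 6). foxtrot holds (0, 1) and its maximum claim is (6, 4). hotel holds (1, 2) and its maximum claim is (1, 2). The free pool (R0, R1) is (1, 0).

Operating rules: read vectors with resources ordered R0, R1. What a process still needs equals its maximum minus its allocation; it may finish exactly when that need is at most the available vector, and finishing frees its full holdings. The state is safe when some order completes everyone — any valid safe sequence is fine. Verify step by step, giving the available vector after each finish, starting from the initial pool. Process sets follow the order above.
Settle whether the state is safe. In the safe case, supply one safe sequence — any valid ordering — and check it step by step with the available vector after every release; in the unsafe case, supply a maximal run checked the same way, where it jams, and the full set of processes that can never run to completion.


SAFE. One safe sequence: hotel, delta, alpha, foxtrot, golf.
Key observation: delta marks the first exact bind of the order: its need (0, 2) fits the free (2, 2) with zero slack on a requested resource.
Walking it through:
  pool = (1, 0)
  run hotel (needs (0, 0), free (1, 0)); after release of (1, 2) the pool is (2, 2)
  run delta (needs (0, 2), free (2, 2)); after release of (3, 0) the pool is (5, 2)
  run alpha (needs (5, 1), free (5, 2)); after release of (2, 1) the pool is (7, 3)
  run foxtrot (needs (6, 3), free (7, 3)); after release of (0, 1) the pool is (7, 4)
  run golf (needs (7, 4), free (7, 4)); after release of (0, 2) the pool is (7, 6)


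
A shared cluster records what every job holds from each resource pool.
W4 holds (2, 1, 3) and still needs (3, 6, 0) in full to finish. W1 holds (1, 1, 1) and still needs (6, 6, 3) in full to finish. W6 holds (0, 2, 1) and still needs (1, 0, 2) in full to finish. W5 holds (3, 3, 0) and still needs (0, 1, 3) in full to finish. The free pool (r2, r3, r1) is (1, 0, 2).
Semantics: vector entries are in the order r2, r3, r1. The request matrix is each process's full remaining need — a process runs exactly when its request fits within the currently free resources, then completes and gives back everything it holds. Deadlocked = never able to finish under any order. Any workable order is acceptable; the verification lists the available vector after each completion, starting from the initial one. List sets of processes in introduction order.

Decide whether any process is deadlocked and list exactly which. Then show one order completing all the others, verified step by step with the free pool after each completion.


The deadlocked set is W4 and W1.
Key observation: the pool after W6, W5 is (4, 5, 3); every surviving request exceeds it in r3, so progress ends there.
A valid finishing order for the others: W6, W5. Step-by-step check:
  pool = (1, 0, 2)
  W6 needs (1, 0, 2) <= (1, 0, 2) -> finishes; pool += (0, 2, 1) = (1, 2, 3)
  W5 needs (0, 1, 3) <= (1, 2, 3) -> finishes; pool += (3, 3, 0) = (4, 5, 3)
The stuck group stays short no matter what:
  blocked: W4 wants (3, 6, 0), pool (4, 5, 3) — not enough r3
  blocked: W1 wants (6, 6, 3), pool (4, 5, 3) — not enough r2 and r3


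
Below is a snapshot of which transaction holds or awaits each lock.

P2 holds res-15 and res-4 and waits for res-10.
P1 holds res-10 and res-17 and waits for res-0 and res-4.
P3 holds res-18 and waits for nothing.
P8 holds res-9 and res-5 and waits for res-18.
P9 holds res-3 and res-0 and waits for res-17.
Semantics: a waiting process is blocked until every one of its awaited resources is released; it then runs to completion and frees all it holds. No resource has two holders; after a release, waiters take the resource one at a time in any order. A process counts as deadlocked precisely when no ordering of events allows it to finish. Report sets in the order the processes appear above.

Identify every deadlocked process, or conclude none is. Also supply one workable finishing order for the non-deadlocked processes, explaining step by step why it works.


Deadlocked: P2, P1 and P9.
Key observation: the loop P2 -> P1 -> P2 blocks itself forever; P9 is caught in further circular waits.
A valid finishing order for the others: P3, P8.
Verifying each step:
  P3: no waits; runs immediately, freeing res-18
  P8: everything it awaited (res-18) is free; runs, freeing res-9 and res-5


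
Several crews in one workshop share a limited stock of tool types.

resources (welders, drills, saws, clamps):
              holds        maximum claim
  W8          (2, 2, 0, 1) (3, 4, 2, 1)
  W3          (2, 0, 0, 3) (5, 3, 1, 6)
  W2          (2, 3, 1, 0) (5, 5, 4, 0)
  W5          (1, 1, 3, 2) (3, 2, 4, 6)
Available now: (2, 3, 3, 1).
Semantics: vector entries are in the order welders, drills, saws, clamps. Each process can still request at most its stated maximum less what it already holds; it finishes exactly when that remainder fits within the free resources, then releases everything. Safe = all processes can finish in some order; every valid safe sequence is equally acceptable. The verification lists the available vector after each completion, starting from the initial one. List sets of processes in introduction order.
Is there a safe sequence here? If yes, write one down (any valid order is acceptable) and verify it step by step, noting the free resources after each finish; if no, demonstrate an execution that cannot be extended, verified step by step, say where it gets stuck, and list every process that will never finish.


UNSAFE.
Key observation: once W8, W2 finish, the pool peaks at (6, 8, 4, 2) — and every remaining process still needs more clamps than that.
The run W8, W2 cannot be extended any further. Walking it through:
  pool = (2, 3, 3, 1)
  W8 needs (1, 2, 2, 0) <= (2, 3, 3, 1) -> finishes; pool += (2, 2, 0, 1) = (4, 5, 3, 2)
  W2 needs (3, 2, 3, 0) <= (4, 5, 3, 2) -> finishes; pool += (2, 3, 1, 0) = (6, 8, 4, 2)
  blocked: W3 wants (3, 3, 1, 3), pool (6, 8, 4, 2) — not enough clamps
  blocked: W5 wants (2, 1, 1, 4), pool (6, 8, 4, 2) — not enough clamps
Permanently blocked: W3 and W5.


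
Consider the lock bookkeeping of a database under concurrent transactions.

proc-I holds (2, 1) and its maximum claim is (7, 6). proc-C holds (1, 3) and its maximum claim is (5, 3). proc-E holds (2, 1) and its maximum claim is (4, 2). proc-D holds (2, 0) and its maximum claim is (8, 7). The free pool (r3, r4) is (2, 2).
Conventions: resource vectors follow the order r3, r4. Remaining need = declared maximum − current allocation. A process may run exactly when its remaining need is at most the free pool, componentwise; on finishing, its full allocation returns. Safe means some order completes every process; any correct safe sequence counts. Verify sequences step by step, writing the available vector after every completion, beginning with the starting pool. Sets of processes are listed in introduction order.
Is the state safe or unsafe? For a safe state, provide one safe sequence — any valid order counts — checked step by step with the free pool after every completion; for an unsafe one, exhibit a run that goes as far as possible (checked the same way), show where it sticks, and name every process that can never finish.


SAFE, for example via the order proc-E, proc-C, proc-I, proc-D.
Key observation: reading the order forward, proc-E is the first process whose need (2, 1) meets the free pool (2, 2) exactly on a resource it requests.
Walking it through:
  pool = (2, 2)
  proc-E: need (2, 1) fits (2, 2); releases (2, 1), pool now (4, 3)
  proc-C: need (4, 0) fits (4, 3); releases (1, 3), pool now (5, 6)
  proc-I: need (5, 5) fits (5, 6); releases (2, 1), pool now (7, 7)
  proc-D: need (6, 7) fits (7, 7); releases (2, 0), pool now (9, 7)


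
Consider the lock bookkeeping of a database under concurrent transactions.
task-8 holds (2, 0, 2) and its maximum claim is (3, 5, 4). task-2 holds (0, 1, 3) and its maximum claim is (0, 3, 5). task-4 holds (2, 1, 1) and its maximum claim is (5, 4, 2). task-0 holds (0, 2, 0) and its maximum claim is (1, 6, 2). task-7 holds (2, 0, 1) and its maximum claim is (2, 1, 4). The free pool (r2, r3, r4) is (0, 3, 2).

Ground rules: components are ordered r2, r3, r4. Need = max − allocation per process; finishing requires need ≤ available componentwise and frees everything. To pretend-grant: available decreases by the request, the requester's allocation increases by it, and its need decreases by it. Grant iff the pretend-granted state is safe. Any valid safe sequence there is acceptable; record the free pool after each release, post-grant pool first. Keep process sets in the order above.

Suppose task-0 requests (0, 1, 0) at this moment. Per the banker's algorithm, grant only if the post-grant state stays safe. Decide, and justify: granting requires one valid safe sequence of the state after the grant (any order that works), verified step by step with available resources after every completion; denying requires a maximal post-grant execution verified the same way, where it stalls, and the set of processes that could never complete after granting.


GRANT. The post-grant state is safe; one safe sequence: task-2, task-7, task-0, task-8, task-4.
Key observation: (0, 2, 2) free after granting still covers task-2 first, and each release covers the next.
Check on the post-grant state, step by step:
  pool = (0, 2, 2)
  task-2: need (0, 2, 2) fits (0, 2, 2); releases (0, 1, 3), pool now (0, 3, 5)
  task-7: need (0, 1, 3) fits (0, 3, 5); releases (2, 0, 1), pool now (2, 3, 6)
  task-0: need (1, 3, 2) fits (2, 3, 6); releases (0, 3, 0), pool now (2, 6, 6)
  task-8: need (1, 5, 2) fits (2, 6, 6); releases (2, 0, 2), pool now (4, 6, 8)
  task-4: need (3, 3, 1) fits (4, 6, 8); releases (2, 1, 1), pool now (6, 7, 9)


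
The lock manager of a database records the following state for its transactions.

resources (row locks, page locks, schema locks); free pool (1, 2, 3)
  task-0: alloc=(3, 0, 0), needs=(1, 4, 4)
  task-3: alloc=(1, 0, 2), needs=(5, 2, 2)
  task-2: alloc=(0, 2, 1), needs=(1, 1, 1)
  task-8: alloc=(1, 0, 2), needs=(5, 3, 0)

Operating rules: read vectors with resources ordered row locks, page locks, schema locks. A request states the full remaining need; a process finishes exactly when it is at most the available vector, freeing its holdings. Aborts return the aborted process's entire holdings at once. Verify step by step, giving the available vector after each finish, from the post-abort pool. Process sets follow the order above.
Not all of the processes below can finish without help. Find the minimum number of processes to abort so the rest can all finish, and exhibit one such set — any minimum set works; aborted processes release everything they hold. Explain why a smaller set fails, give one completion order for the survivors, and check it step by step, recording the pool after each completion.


The answer: abort task-8.
Key observation: task-3 could never have finished before the abort; with (1, 0, 2) returned by task-8, it fits at step 3.
Minimality: the empty abort set fails — the state is deadlocked as it stands.
One survivor order: task-2, task-0, task-3. Step-by-step check (post-abort pool first):
  pool = (2, 2, 5)
  run task-2 (needs (1, 1, 1), free (2, 2, 5)); after release of (0, 2, 1) the pool is (2, 4, 6)
  run task-0 (needs (1, 4, 4), free (2, 4, 6)); after release of (3, 0, 0) the pool is (5, 4, 6)
  run task-3 (needs (5, 2, 2), free (5, 4, 6)); after release of (1, 0, 2) the pool is (6, 4, 8)


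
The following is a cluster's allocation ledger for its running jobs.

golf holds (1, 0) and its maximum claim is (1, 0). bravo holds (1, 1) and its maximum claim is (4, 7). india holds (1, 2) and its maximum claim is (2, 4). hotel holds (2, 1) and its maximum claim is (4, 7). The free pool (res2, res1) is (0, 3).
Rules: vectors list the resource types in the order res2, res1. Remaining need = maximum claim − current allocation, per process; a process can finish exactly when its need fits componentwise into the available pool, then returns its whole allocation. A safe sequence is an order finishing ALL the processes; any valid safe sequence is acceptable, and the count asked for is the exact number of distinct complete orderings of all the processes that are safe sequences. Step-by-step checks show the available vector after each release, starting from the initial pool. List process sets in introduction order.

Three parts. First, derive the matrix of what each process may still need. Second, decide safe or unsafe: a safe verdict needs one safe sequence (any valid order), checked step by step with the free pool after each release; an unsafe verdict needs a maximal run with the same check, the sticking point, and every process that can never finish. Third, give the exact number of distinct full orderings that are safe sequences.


(1) Outstanding need per process (order res2, res1):
  golf: (0, 0)
  bravo: (3, 6)
  india: (1, 2)
  hotel: (2, 6)
(2) UNSAFE — no complete ordering exists.
Key observation: no order helps: past golf, india, the free pool tops out at (2, 5), below what each blocked process needs in res1.
A maximal execution: golf, india — then nothing else fits. Walking it through:
  pool = (0, 3)
  golf needs (0, 0) <= (0, 3) -> finishes; pool += (1, 0) = (1, 3)
  india needs (1, 2) <= (1, 3) -> finishes; pool += (1, 2) = (2, 5)
  blocked: bravo wants (3, 6), pool (2, 5) — not enough res2 and res1
  blocked: hotel wants (2, 6), pool (2, 5) — not enough res1
Processes that can never finish: bravo and hotel.
(3) Precisely 0 of the possible complete orderings are safe sequences.


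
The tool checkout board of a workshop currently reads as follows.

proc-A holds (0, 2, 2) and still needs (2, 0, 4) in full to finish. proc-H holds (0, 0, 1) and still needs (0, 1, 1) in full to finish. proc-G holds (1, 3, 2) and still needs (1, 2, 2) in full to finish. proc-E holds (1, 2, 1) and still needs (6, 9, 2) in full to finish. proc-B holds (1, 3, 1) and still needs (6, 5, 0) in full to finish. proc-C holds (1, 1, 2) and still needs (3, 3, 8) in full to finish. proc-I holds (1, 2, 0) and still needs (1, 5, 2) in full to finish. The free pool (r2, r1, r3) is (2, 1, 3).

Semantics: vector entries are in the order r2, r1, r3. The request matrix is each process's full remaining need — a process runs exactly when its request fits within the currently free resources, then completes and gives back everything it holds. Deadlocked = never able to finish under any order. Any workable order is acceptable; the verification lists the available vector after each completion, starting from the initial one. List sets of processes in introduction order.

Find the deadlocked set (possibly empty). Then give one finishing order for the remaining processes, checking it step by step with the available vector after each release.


The deadlocked set is proc-E and proc-B.
Key observation: the wall is r2: completing proc-H, proc-A, proc-G, proc-I, proc-C brings the pool only to (5, 9, 10), and all the rest need more.
One completion order for the rest: proc-H, proc-A, proc-G, proc-I, proc-C. Verifying each step:
  pool = (2, 1, 3)
  run proc-H (needs (0, 1, 1), free (2, 1, 3)); after release of (0, 0, 1) the pool is (2, 1, 4)
  run proc-A (needs (2, 0, 4), free (2, 1, 4)); after release of (0, 2, 2) the pool is (2, 3, 6)
  run proc-G (needs (1, 2, 2), free (2, 3, 6)); after release of (1, 3, 2) the pool is (3, 6, 8)
  run proc-I (needs (1, 5, 2), free (3, 6, 8)); after release of (1, 2, 0) the pool is (4, 8, 8)
  run proc-C (needs (3, 3, 8), free (4, 8, 8)); after release of (1, 1, 2) the pool is (5, 9, 10)
The stuck group stays short no matter what:
  blocked: proc-E wants (6, 9, 2), pool (5, 9, 10) — not enough r2
  blocked: proc-B wants (6, 5, 0), pool (5, 9, 10) — not enough r2


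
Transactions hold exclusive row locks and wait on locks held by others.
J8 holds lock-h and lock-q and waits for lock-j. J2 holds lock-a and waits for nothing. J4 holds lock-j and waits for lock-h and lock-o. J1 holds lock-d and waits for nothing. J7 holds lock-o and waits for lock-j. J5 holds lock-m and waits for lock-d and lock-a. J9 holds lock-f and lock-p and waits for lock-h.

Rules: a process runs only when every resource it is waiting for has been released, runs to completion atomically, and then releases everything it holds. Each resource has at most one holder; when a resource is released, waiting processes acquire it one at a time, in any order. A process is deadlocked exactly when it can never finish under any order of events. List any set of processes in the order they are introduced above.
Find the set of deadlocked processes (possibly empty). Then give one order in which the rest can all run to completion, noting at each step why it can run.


Deadlocked: J8, J4, J7 and J9.
Key observation: the wait chain closes on itself along J8 -> J4 -> J8; J7 is caught in further circular waits and J9 waits into the deadlock from upstream.
A valid finishing order for the others: J2, J1, J5.
Verifying each step:
  J2: no waits; runs immediately, freeing lock-a
  J1: no waits; runs immediately, freeing lock-d
  J5 waits on lock-d and lock-a — all released -> runs and releases lock-m


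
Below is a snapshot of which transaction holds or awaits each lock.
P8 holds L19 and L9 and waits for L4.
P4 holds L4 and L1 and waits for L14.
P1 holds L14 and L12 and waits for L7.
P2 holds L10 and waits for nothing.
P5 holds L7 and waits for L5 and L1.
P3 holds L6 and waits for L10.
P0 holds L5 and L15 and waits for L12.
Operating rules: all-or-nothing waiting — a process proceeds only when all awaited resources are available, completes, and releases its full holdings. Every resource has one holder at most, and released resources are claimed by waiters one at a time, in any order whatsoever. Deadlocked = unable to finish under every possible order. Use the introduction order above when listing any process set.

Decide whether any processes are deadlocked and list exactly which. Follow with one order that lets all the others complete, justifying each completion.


The deadlocked set is P8, P4, P1, P5 and P0.
Key observation: along P4 -> P1 -> P5 -> P4, each member waits on what the next one holds — a deadlock; P0 is caught in further circular waits and P8 waits into the deadlock from upstream.
One completion order for the rest: P2, P3.
Verifying each step:
  P2: no waits; runs immediately, freeing L10
  run P3 (all its waits — L10 — are resolved); releases L6


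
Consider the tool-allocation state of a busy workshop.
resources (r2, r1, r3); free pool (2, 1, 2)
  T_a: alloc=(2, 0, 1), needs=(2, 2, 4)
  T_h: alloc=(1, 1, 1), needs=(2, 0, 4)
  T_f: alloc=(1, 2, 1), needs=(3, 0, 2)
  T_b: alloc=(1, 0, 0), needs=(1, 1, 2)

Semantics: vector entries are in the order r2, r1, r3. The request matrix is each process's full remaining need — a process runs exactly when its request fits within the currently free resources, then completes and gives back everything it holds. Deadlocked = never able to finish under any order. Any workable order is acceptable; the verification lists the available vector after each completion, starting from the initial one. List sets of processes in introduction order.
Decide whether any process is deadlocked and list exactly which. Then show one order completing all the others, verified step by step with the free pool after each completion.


Deadlocked: T_a and T_h.
Key observation: T_b, T_f can finish, but then (4, 3, 3) is all there is, and the blocked group's r3 demands exceed it.
One completion order for the rest: T_b, T_f. Verifying each step:
  pool = (2, 1, 2)
  T_b needs (1, 1, 2) <= (2, 1, 2) -> finishes; pool += (1, 0, 0) = (3, 1, 2)
  T_f needs (3, 0, 2) <= (3, 1, 2) -> finishes; pool += (1, 2, 1) = (4, 3, 3)
None of the blocked processes ever fits:
  T_a cannot run: need (2, 2, 4) vs free (4, 3, 3) (insufficient r3)
  T_h cannot run: need (2, 0, 4) vs free (4, 3, 3) (insufficient r3)


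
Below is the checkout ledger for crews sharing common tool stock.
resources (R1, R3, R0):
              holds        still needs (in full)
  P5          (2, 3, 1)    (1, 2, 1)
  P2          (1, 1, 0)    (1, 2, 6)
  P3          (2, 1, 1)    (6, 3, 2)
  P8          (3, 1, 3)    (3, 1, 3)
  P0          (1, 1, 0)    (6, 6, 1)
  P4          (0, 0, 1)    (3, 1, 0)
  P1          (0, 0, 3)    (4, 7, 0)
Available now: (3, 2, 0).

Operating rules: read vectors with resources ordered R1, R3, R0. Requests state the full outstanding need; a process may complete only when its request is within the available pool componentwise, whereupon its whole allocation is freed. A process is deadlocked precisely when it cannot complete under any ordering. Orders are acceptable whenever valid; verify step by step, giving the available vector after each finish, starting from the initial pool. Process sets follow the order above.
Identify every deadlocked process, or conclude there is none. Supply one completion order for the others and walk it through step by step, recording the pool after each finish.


Deadlocked set: P2, P3, P8, P0 and P1.
Key observation: after P4, P5 the pool peaks at (5, 5, 2), and each blocked process is short somewhere: P2 on R0; P3 on R1; P8 on R0; P0 on R1, R3; P1 on R3.
A valid finishing order for the others: P4, P5. Verifying each step:
  pool = (3, 2, 0)
  P4: need (3, 1, 0) fits (3, 2, 0); releases (0, 0, 1), pool now (3, 2, 1)
  P5: need (1, 2, 1) fits (3, 2, 1); releases (2, 3, 1), pool now (5, 5, 2)
The blocked processes can never fit:
  blocked: P2 wants (1, 2, 6), pool (5, 5, 2) — not enough R0
  blocked: P3 wants (6, 3, 2), pool (5, 5, 2) — not enough R1
  blocked: P8 wants (3, 1, 3), pool (5, 5, 2) — not enough R0
  blocked: P0 wants (6, 6, 1), pool (5, 5, 2) — not enough R1 and R3
  blocked: P1 wants (4, 7, 0), pool (5, 5, 2) — not enough R3


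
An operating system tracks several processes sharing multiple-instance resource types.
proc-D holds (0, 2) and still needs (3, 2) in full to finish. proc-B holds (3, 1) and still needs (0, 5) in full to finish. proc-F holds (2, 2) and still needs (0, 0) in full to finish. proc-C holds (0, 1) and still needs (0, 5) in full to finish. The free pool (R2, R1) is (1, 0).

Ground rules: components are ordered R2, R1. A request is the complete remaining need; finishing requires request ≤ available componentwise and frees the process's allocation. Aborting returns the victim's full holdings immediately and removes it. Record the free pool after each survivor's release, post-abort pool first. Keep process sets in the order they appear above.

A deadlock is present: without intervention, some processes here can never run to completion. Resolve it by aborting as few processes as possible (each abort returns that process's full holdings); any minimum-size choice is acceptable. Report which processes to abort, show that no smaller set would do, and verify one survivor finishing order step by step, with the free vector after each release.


Minimum abort set: proc-C.
Key observation: aborting proc-C returns (0, 1), and proc-B — hopeless before — runs at step 3 with the returned capacity in the pool.
Minimality: the empty abort set fails — the state is deadlocked as it stands.
One survivor order: proc-F, proc-D, proc-B. Walking it through (post-abort pool first):
  pool = (1, 1)
  proc-F needs (0, 0) <= (1, 1) -> finishes; pool += (2, 2) = (3, 3)
  proc-D needs (3, 2) <= (3, 3) -> finishes; pool += (0, 2) = (3, 5)
  proc-B needs (0, 5) <= (3, 5) -> finishes; pool += (3, 1) = (6, 6)


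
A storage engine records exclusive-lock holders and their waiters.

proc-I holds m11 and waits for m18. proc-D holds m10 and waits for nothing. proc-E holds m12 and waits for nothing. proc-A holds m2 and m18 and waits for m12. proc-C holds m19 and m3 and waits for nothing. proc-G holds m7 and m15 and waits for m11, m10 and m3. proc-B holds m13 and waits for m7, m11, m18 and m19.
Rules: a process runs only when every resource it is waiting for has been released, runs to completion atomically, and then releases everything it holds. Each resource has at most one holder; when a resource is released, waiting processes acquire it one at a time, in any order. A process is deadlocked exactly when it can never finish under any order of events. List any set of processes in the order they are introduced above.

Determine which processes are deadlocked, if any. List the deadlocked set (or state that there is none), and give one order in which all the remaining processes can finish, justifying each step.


Nothing here is deadlocked.
Key observation: the wait relation is loop-free; peeling off processes with no waits unwinds the whole state.
A valid finishing order for the others: proc-E, proc-D, proc-A, proc-C, proc-I, proc-G, proc-B.
Walking it through:
  proc-E: no waits; runs immediately, freeing m12
  proc-D: no waits; runs immediately, freeing m10
  proc-A waits on m12 — all released -> runs and releases m2 and m18
  proc-C: no waits; runs immediately, freeing m19 and m3
  proc-I waits on m18 — all released -> runs and releases m11
  proc-G waits on m11, m10 and m3 — all released -> runs and releases m7 and m15
  proc-B waits on m7, m11, m18 and m19 — all released -> runs and releases m13
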